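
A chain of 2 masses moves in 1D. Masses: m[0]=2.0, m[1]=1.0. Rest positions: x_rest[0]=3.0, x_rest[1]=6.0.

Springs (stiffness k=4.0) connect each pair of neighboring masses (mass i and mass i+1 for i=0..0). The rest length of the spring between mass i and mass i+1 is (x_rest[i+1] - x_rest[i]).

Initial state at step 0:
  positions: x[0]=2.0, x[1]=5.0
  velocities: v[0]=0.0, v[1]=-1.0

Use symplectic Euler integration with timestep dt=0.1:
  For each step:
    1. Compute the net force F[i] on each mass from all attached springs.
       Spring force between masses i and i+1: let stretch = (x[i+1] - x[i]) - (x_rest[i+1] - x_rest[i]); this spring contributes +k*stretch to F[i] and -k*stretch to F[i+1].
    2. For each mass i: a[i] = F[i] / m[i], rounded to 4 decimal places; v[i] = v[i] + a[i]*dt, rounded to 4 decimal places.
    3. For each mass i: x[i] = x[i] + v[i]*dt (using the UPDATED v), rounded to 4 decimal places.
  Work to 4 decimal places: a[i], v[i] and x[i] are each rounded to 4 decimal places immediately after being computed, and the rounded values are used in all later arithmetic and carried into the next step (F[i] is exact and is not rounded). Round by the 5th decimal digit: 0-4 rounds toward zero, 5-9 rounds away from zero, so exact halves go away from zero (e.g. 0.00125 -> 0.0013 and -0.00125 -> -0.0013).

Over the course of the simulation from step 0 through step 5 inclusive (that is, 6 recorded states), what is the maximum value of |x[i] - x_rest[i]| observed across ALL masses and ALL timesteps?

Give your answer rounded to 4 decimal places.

Step 0: x=[2.0000 5.0000] v=[0.0000 -1.0000]
Step 1: x=[2.0000 4.9000] v=[0.0000 -1.0000]
Step 2: x=[1.9980 4.8040] v=[-0.0200 -0.9600]
Step 3: x=[1.9921 4.7158] v=[-0.0588 -0.8824]
Step 4: x=[1.9807 4.6386] v=[-0.1141 -0.7719]
Step 5: x=[1.9625 4.5751] v=[-0.1825 -0.6351]
Max displacement = 1.4249

Answer: 1.4249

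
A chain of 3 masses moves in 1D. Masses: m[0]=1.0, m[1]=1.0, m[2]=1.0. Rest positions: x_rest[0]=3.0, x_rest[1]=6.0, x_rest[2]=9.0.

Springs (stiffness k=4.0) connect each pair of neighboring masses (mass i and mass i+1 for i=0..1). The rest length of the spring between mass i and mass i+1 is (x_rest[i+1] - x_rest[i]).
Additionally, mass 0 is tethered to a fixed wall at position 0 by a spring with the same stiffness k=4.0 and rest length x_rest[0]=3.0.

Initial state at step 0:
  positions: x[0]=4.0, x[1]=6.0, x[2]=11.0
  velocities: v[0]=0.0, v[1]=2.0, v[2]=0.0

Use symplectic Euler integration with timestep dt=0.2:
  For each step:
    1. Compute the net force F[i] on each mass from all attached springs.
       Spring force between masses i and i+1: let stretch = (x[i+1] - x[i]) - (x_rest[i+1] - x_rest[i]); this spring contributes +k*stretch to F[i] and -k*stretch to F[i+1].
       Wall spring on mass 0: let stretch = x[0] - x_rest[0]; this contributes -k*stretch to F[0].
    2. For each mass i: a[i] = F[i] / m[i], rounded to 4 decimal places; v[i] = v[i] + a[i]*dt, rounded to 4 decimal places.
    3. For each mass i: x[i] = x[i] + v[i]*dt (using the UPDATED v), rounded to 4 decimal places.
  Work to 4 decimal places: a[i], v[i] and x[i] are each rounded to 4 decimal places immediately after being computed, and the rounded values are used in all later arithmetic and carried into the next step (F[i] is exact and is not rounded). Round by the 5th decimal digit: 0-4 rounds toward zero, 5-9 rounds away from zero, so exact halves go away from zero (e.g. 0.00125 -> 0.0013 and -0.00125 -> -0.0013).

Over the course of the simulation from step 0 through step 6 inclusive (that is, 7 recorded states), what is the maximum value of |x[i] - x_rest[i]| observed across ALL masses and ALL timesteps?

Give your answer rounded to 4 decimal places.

Step 0: x=[4.0000 6.0000 11.0000] v=[0.0000 2.0000 0.0000]
Step 1: x=[3.6800 6.8800 10.6800] v=[-1.6000 4.4000 -1.6000]
Step 2: x=[3.2832 7.8560 10.2320] v=[-1.9840 4.8800 -2.2400]
Step 3: x=[3.0927 8.4805 9.8838] v=[-0.9523 3.1226 -1.7408]
Step 4: x=[3.2695 8.4675 9.7911] v=[0.8838 -0.0650 -0.4634]
Step 5: x=[3.7548 7.8346 9.9666] v=[2.4266 -3.1645 0.8777]
Step 6: x=[4.2921 6.8901 10.2810] v=[2.6866 -4.7227 1.5721]
Max displacement = 2.4805

Answer: 2.4805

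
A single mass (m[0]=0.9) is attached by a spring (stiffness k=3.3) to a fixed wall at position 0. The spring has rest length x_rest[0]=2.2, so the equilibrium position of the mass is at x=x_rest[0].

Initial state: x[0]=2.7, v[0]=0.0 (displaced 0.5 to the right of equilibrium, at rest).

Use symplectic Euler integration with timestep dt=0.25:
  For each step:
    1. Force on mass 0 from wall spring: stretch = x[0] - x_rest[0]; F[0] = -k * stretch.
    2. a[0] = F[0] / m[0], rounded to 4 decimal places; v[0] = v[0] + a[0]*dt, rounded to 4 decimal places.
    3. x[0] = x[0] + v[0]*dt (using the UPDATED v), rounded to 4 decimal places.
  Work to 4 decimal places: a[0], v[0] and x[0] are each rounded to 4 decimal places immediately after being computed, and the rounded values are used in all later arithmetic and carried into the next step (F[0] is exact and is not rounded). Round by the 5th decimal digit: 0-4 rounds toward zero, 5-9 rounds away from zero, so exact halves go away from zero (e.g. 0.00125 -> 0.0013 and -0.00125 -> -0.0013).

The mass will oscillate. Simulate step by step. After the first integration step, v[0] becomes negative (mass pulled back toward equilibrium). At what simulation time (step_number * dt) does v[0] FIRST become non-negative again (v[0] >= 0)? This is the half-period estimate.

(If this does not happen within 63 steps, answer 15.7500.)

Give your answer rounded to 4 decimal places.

Answer: 1.7500

Derivation:
Step 0: x=[2.7000] v=[0.0000]
Step 1: x=[2.5854] v=[-0.4583]
Step 2: x=[2.3825] v=[-0.8116]
Step 3: x=[2.1378] v=[-0.9789]
Step 4: x=[1.9073] v=[-0.9219]
Step 5: x=[1.7439] v=[-0.6536]
Step 6: x=[1.6850] v=[-0.2355]
Step 7: x=[1.7442] v=[0.2366]
First v>=0 after going negative at step 7, time=1.7500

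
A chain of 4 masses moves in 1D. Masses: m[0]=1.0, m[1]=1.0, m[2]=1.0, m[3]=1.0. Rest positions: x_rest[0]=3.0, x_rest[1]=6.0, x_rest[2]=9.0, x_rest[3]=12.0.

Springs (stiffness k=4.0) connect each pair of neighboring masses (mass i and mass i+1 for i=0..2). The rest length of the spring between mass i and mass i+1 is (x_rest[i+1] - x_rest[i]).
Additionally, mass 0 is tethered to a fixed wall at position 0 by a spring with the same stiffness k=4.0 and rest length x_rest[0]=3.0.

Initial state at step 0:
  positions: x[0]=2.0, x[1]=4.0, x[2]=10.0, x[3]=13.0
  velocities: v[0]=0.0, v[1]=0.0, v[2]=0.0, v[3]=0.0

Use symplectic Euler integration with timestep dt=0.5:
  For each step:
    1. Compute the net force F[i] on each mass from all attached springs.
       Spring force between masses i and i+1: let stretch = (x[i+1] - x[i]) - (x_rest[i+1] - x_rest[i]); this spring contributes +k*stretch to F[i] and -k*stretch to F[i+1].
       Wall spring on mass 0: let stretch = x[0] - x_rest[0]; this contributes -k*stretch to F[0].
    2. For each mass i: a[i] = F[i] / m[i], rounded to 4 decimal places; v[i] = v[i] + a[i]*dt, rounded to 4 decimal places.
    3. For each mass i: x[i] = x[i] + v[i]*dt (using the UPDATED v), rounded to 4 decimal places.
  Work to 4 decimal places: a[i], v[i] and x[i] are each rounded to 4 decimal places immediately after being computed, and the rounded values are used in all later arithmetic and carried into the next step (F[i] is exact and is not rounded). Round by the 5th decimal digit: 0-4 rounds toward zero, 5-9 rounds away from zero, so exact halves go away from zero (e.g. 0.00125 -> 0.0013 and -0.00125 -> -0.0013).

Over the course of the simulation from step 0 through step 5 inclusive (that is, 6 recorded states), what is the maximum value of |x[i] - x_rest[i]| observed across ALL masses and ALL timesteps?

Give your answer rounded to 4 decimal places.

Answer: 3.0000

Derivation:
Step 0: x=[2.0000 4.0000 10.0000 13.0000] v=[0.0000 0.0000 0.0000 0.0000]
Step 1: x=[2.0000 8.0000 7.0000 13.0000] v=[0.0000 8.0000 -6.0000 0.0000]
Step 2: x=[6.0000 5.0000 11.0000 10.0000] v=[8.0000 -6.0000 8.0000 -6.0000]
Step 3: x=[3.0000 9.0000 8.0000 11.0000] v=[-6.0000 8.0000 -6.0000 2.0000]
Step 4: x=[3.0000 6.0000 9.0000 12.0000] v=[0.0000 -6.0000 2.0000 2.0000]
Step 5: x=[3.0000 3.0000 10.0000 13.0000] v=[0.0000 -6.0000 2.0000 2.0000]
Max displacement = 3.0000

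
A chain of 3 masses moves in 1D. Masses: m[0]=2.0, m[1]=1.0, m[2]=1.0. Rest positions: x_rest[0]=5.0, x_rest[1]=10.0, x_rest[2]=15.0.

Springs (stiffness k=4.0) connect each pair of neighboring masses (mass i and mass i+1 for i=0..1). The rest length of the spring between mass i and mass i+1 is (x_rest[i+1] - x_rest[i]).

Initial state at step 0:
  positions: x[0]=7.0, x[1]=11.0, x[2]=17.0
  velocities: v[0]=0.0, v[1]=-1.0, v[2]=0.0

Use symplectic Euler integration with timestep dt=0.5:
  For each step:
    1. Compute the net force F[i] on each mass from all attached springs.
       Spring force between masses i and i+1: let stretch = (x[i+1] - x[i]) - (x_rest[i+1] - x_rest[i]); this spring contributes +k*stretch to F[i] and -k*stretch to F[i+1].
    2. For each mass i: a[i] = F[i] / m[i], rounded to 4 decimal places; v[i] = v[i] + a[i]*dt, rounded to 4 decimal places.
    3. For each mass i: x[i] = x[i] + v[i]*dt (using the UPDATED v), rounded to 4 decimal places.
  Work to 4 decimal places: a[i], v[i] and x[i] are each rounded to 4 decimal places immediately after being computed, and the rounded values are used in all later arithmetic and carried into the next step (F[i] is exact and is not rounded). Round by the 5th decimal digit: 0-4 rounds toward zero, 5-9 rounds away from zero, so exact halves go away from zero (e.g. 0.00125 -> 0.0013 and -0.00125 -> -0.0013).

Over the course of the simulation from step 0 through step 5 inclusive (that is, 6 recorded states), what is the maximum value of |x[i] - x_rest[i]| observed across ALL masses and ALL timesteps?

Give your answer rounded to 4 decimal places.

Answer: 2.5000

Derivation:
Step 0: x=[7.0000 11.0000 17.0000] v=[0.0000 -1.0000 0.0000]
Step 1: x=[6.5000 12.5000 16.0000] v=[-1.0000 3.0000 -2.0000]
Step 2: x=[6.5000 11.5000 16.5000] v=[0.0000 -2.0000 1.0000]
Step 3: x=[6.5000 10.5000 17.0000] v=[0.0000 -2.0000 1.0000]
Step 4: x=[6.0000 12.0000 16.0000] v=[-1.0000 3.0000 -2.0000]
Step 5: x=[6.0000 11.5000 16.0000] v=[0.0000 -1.0000 0.0000]
Max displacement = 2.5000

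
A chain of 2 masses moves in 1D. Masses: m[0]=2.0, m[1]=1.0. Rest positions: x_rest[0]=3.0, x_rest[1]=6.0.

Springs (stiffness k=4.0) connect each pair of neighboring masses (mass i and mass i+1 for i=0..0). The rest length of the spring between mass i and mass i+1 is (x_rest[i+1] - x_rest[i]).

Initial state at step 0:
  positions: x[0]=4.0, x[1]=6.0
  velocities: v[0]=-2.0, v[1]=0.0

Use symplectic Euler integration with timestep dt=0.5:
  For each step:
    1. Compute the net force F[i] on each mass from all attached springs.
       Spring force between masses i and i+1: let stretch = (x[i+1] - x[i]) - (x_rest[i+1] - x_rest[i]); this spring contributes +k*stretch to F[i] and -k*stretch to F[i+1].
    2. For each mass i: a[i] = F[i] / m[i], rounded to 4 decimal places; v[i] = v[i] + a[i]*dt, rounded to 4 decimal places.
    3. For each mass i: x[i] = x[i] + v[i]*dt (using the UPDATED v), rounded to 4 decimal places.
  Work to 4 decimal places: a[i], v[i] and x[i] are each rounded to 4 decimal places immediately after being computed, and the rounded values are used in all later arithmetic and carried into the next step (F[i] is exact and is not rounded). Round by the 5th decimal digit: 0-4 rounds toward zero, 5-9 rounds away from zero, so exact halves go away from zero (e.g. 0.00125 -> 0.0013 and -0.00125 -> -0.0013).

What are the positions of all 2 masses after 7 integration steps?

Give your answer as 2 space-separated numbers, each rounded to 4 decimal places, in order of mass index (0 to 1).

Answer: -1.4453 2.8907

Derivation:
Step 0: x=[4.0000 6.0000] v=[-2.0000 0.0000]
Step 1: x=[2.5000 7.0000] v=[-3.0000 2.0000]
Step 2: x=[1.7500 6.5000] v=[-1.5000 -1.0000]
Step 3: x=[1.8750 4.2500] v=[0.2500 -4.5000]
Step 4: x=[1.6875 2.6250] v=[-0.3750 -3.2500]
Step 5: x=[0.4688 3.0625] v=[-2.4375 0.8750]
Step 6: x=[-0.9531 3.9063] v=[-2.8438 1.6876]
Step 7: x=[-1.4453 2.8907] v=[-0.9844 -2.0312]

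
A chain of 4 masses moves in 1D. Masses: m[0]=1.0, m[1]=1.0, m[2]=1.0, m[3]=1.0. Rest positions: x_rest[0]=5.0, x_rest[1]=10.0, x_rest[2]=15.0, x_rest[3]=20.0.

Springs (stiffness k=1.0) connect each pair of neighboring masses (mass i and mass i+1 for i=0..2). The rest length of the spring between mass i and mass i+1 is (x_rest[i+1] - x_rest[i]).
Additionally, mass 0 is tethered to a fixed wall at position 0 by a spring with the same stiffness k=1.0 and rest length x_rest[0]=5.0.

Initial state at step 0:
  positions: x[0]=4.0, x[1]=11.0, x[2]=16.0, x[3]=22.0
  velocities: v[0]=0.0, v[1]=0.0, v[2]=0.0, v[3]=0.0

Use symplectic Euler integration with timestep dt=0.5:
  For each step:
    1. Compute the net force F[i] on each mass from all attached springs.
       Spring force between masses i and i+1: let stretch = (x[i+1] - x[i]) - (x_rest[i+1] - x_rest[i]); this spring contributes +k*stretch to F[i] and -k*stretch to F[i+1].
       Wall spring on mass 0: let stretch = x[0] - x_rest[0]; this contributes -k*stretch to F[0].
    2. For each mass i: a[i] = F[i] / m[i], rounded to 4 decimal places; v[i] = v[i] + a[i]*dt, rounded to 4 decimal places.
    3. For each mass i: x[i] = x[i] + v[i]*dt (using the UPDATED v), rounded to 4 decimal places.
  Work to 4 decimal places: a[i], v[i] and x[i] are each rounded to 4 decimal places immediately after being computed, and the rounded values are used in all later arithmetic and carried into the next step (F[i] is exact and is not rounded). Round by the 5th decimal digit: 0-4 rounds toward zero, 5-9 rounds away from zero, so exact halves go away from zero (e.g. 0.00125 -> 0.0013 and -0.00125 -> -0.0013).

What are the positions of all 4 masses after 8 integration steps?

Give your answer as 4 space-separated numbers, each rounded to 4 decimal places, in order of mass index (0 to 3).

Answer: 5.1352 10.1809 15.7412 19.4797

Derivation:
Step 0: x=[4.0000 11.0000 16.0000 22.0000] v=[0.0000 0.0000 0.0000 0.0000]
Step 1: x=[4.7500 10.5000 16.2500 21.7500] v=[1.5000 -1.0000 0.5000 -0.5000]
Step 2: x=[5.7500 10.0000 16.4375 21.3750] v=[2.0000 -1.0000 0.3750 -0.7500]
Step 3: x=[6.3750 10.0469 16.2500 21.0156] v=[1.2500 0.0938 -0.3750 -0.7188]
Step 4: x=[6.3242 10.7266 15.7031 20.7148] v=[-0.1016 1.3594 -1.0938 -0.6016]
Step 5: x=[5.7930 11.5499 15.1650 20.4111] v=[-1.0625 1.6465 -1.0762 -0.6075]
Step 6: x=[5.2527 11.8377 15.0347 20.0458] v=[-1.0806 0.5756 -0.2607 -0.7306]
Step 7: x=[5.0455 11.2785 15.3579 19.6777] v=[-0.4145 -1.1184 0.6464 -0.7362]
Step 8: x=[5.1352 10.1809 15.7412 19.4797] v=[0.1793 -2.1952 0.7666 -0.3961]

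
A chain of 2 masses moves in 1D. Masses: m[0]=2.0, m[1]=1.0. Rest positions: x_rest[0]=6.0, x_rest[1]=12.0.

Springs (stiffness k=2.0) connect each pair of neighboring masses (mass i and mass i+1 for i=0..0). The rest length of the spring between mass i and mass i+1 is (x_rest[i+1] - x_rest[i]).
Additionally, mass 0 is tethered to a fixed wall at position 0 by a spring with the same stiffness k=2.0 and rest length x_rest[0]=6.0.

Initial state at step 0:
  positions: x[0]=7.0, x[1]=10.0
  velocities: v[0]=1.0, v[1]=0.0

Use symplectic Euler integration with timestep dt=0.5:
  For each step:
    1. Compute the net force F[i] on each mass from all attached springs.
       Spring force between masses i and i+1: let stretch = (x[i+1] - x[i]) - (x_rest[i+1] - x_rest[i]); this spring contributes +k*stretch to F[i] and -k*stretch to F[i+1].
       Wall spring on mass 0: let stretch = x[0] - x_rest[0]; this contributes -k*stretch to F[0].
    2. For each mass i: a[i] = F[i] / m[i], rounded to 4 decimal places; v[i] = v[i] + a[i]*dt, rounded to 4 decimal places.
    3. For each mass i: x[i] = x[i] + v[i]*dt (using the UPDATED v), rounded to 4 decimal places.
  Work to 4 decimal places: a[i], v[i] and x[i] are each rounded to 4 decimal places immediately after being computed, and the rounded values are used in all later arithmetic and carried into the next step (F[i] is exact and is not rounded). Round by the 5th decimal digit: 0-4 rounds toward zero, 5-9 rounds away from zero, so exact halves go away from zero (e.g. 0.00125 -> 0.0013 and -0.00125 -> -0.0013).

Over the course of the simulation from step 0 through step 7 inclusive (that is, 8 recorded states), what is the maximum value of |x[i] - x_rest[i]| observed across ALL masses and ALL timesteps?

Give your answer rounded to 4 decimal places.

Step 0: x=[7.0000 10.0000] v=[1.0000 0.0000]
Step 1: x=[6.5000 11.5000] v=[-1.0000 3.0000]
Step 2: x=[5.6250 13.5000] v=[-1.7500 4.0000]
Step 3: x=[5.3125 14.5625] v=[-0.6250 2.1250]
Step 4: x=[5.9844 14.0000] v=[1.3438 -1.1250]
Step 5: x=[7.1641 12.4297] v=[2.3594 -3.1406]
Step 6: x=[7.8692 11.2266] v=[1.4102 -2.4062]
Step 7: x=[7.4464 11.3448] v=[-0.8457 0.2364]
Max displacement = 2.5625

Answer: 2.5625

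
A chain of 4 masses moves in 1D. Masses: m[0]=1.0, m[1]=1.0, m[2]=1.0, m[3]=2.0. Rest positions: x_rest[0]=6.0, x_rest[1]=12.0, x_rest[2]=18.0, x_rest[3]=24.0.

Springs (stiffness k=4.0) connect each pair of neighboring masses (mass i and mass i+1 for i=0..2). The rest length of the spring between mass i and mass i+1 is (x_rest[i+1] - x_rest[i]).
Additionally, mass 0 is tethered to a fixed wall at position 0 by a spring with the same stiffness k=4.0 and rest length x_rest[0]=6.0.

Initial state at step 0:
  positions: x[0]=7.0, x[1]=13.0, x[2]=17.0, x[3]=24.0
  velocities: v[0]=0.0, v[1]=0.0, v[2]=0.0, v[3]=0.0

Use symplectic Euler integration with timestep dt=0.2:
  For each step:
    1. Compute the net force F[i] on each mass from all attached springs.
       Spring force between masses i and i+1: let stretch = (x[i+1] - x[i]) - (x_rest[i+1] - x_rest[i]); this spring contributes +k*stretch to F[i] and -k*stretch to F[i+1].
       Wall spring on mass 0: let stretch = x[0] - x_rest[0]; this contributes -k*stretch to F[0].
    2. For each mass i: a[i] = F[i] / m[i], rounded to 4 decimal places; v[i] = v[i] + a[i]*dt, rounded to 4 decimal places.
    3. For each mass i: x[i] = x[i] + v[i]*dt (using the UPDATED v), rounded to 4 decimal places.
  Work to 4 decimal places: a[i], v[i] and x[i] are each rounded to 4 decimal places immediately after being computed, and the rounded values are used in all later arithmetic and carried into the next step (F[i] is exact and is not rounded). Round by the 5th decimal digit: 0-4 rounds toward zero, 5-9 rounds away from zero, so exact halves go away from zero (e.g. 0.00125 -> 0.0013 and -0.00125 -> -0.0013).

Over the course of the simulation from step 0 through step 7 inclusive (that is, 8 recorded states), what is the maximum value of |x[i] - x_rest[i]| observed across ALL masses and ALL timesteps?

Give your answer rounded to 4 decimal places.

Step 0: x=[7.0000 13.0000 17.0000 24.0000] v=[0.0000 0.0000 0.0000 0.0000]
Step 1: x=[6.8400 12.6800 17.4800 23.9200] v=[-0.8000 -1.6000 2.4000 -0.4000]
Step 2: x=[6.5200 12.1936 18.2224 23.8048] v=[-1.6000 -2.4320 3.7120 -0.5760]
Step 3: x=[6.0646 11.7640 18.8934 23.7230] v=[-2.2771 -2.1478 3.3549 -0.4090]
Step 4: x=[5.5507 11.5632 19.1964 23.7348] v=[-2.5693 -1.0038 1.5151 0.0592]
Step 5: x=[5.1107 11.6218 19.0043 23.8636] v=[-2.1999 0.2928 -0.9607 0.6438]
Step 6: x=[4.8948 11.8198 18.4084 24.0836] v=[-1.0796 0.9899 -2.9793 1.1001]
Step 7: x=[5.0037 11.9640 17.6664 24.3296] v=[0.5446 0.7208 -3.7100 1.2300]
Max displacement = 1.1964

Answer: 1.1964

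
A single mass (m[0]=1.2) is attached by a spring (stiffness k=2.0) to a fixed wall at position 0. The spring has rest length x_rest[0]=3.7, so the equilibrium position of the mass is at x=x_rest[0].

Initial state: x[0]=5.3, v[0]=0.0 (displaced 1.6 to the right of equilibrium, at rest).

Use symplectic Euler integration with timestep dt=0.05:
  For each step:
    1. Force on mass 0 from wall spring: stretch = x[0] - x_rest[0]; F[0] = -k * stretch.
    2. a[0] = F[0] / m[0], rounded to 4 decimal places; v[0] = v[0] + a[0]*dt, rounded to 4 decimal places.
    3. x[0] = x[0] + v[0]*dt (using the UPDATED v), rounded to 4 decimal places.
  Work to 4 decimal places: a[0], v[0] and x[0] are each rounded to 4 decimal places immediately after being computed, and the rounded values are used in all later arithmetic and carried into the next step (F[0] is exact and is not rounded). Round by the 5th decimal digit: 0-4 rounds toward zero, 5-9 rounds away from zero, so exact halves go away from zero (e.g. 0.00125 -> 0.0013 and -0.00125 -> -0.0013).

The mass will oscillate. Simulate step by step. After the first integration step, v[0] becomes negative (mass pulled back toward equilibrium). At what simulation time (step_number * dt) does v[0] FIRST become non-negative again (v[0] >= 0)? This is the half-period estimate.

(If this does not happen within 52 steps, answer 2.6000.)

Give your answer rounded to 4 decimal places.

Answer: 2.4500

Derivation:
Step 0: x=[5.3000] v=[0.0000]
Step 1: x=[5.2933] v=[-0.1333]
Step 2: x=[5.2800] v=[-0.2661]
Step 3: x=[5.2601] v=[-0.3978]
Step 4: x=[5.2337] v=[-0.5278]
Step 5: x=[5.2009] v=[-0.6556]
Step 6: x=[5.1619] v=[-0.7807]
Step 7: x=[5.1168] v=[-0.9025]
Step 8: x=[5.0658] v=[-1.0206]
Step 9: x=[5.0091] v=[-1.1344]
Step 10: x=[4.9469] v=[-1.2435]
Step 11: x=[4.8795] v=[-1.3474]
Step 12: x=[4.8072] v=[-1.4457]
Step 13: x=[4.7303] v=[-1.5380]
Step 14: x=[4.6491] v=[-1.6239]
Step 15: x=[4.5640] v=[-1.7030]
Step 16: x=[4.4753] v=[-1.7750]
Step 17: x=[4.3833] v=[-1.8396]
Step 18: x=[4.2885] v=[-1.8965]
Step 19: x=[4.1912] v=[-1.9455]
Step 20: x=[4.0919] v=[-1.9864]
Step 21: x=[3.9909] v=[-2.0191]
Step 22: x=[3.8887] v=[-2.0433]
Step 23: x=[3.7858] v=[-2.0590]
Step 24: x=[3.6825] v=[-2.0662]
Step 25: x=[3.5793] v=[-2.0647]
Step 26: x=[3.4766] v=[-2.0546]
Step 27: x=[3.3748] v=[-2.0360]
Step 28: x=[3.2744] v=[-2.0089]
Step 29: x=[3.1757] v=[-1.9734]
Step 30: x=[3.0792] v=[-1.9297]
Step 31: x=[2.9853] v=[-1.8780]
Step 32: x=[2.8944] v=[-1.8184]
Step 33: x=[2.8068] v=[-1.7513]
Step 34: x=[2.7230] v=[-1.6769]
Step 35: x=[2.6432] v=[-1.5955]
Step 36: x=[2.5678] v=[-1.5074]
Step 37: x=[2.4971] v=[-1.4131]
Step 38: x=[2.4315] v=[-1.3129]
Step 39: x=[2.3711] v=[-1.2072]
Step 40: x=[2.3163] v=[-1.0965]
Step 41: x=[2.2672] v=[-0.9812]
Step 42: x=[2.2241] v=[-0.8618]
Step 43: x=[2.1872] v=[-0.7388]
Step 44: x=[2.1566] v=[-0.6127]
Step 45: x=[2.1324] v=[-0.4841]
Step 46: x=[2.1147] v=[-0.3535]
Step 47: x=[2.1036] v=[-0.2214]
Step 48: x=[2.0992] v=[-0.0884]
Step 49: x=[2.1015] v=[0.0450]
First v>=0 after going negative at step 49, time=2.4500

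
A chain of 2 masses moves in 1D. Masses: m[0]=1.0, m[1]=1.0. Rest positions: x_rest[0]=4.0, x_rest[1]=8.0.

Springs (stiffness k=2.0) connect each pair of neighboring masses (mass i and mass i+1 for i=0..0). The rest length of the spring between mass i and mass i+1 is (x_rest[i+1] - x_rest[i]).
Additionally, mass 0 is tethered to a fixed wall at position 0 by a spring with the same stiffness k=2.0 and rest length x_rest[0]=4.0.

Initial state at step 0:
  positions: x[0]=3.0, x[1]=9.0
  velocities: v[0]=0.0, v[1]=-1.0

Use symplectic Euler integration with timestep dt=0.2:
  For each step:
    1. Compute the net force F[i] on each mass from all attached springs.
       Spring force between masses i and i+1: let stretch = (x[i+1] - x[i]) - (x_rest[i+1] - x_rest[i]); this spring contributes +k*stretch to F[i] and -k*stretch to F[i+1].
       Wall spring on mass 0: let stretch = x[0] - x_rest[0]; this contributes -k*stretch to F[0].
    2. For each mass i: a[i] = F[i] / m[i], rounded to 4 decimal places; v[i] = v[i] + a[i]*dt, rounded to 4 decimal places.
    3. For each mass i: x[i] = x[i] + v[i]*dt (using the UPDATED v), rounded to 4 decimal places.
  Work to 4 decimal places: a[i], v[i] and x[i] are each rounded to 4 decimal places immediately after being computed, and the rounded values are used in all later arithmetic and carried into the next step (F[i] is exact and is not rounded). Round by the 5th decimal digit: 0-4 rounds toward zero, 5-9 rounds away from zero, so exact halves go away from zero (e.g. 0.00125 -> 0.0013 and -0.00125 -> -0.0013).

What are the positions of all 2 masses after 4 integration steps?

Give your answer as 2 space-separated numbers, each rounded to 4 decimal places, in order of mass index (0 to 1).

Answer: 4.5672 7.1800

Derivation:
Step 0: x=[3.0000 9.0000] v=[0.0000 -1.0000]
Step 1: x=[3.2400 8.6400] v=[1.2000 -1.8000]
Step 2: x=[3.6528 8.1680] v=[2.0640 -2.3600]
Step 3: x=[4.1346 7.6548] v=[2.4090 -2.5661]
Step 4: x=[4.5672 7.1800] v=[2.1632 -2.3742]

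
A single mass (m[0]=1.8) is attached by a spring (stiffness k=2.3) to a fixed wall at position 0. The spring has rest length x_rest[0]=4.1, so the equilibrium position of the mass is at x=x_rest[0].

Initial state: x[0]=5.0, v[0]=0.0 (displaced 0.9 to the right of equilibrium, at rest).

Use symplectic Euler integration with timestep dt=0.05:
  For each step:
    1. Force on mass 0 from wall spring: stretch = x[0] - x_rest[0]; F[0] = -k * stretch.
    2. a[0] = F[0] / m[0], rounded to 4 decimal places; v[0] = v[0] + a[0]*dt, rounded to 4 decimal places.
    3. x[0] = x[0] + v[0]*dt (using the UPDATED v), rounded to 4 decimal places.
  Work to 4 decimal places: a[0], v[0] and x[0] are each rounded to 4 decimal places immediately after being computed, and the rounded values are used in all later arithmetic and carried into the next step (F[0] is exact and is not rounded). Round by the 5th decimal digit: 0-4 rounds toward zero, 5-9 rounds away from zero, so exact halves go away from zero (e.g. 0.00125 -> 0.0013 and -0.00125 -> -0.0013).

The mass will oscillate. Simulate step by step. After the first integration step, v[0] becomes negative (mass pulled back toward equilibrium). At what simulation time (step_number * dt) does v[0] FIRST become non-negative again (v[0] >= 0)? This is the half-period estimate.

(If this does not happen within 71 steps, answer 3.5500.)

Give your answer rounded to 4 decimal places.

Step 0: x=[5.0000] v=[0.0000]
Step 1: x=[4.9971] v=[-0.0575]
Step 2: x=[4.9914] v=[-0.1148]
Step 3: x=[4.9828] v=[-0.1718]
Step 4: x=[4.9714] v=[-0.2282]
Step 5: x=[4.9572] v=[-0.2839]
Step 6: x=[4.9403] v=[-0.3387]
Step 7: x=[4.9207] v=[-0.3924]
Step 8: x=[4.8985] v=[-0.4448]
Step 9: x=[4.8737] v=[-0.4958]
Step 10: x=[4.8464] v=[-0.5452]
Step 11: x=[4.8168] v=[-0.5929]
Step 12: x=[4.7849] v=[-0.6387]
Step 13: x=[4.7508] v=[-0.6825]
Step 14: x=[4.7146] v=[-0.7241]
Step 15: x=[4.6764] v=[-0.7634]
Step 16: x=[4.6364] v=[-0.8002]
Step 17: x=[4.5947] v=[-0.8345]
Step 18: x=[4.5514] v=[-0.8661]
Step 19: x=[4.5067] v=[-0.8949]
Step 20: x=[4.4607] v=[-0.9209]
Step 21: x=[4.4135] v=[-0.9439]
Step 22: x=[4.3653] v=[-0.9639]
Step 23: x=[4.3163] v=[-0.9809]
Step 24: x=[4.2666] v=[-0.9947]
Step 25: x=[4.2163] v=[-1.0053]
Step 26: x=[4.1657] v=[-1.0127]
Step 27: x=[4.1149] v=[-1.0169]
Step 28: x=[4.0640] v=[-1.0179]
Step 29: x=[4.0132] v=[-1.0156]
Step 30: x=[3.9627] v=[-1.0101]
Step 31: x=[3.9126] v=[-1.0013]
Step 32: x=[3.8631] v=[-0.9893]
Step 33: x=[3.8144] v=[-0.9742]
Step 34: x=[3.7666] v=[-0.9560]
Step 35: x=[3.7199] v=[-0.9347]
Step 36: x=[3.6744] v=[-0.9104]
Step 37: x=[3.6302] v=[-0.8832]
Step 38: x=[3.5875] v=[-0.8532]
Step 39: x=[3.5465] v=[-0.8205]
Step 40: x=[3.5072] v=[-0.7851]
Step 41: x=[3.4698] v=[-0.7472]
Step 42: x=[3.4345] v=[-0.7069]
Step 43: x=[3.4013] v=[-0.6644]
Step 44: x=[3.3703] v=[-0.6198]
Step 45: x=[3.3416] v=[-0.5732]
Step 46: x=[3.3154] v=[-0.5247]
Step 47: x=[3.2917] v=[-0.4746]
Step 48: x=[3.2706] v=[-0.4230]
Step 49: x=[3.2521] v=[-0.3700]
Step 50: x=[3.2363] v=[-0.3158]
Step 51: x=[3.2233] v=[-0.2606]
Step 52: x=[3.2131] v=[-0.2046]
Step 53: x=[3.2057] v=[-0.1479]
Step 54: x=[3.2012] v=[-0.0908]
Step 55: x=[3.1995] v=[-0.0334]
Step 56: x=[3.2007] v=[0.0241]
First v>=0 after going negative at step 56, time=2.8000

Answer: 2.8000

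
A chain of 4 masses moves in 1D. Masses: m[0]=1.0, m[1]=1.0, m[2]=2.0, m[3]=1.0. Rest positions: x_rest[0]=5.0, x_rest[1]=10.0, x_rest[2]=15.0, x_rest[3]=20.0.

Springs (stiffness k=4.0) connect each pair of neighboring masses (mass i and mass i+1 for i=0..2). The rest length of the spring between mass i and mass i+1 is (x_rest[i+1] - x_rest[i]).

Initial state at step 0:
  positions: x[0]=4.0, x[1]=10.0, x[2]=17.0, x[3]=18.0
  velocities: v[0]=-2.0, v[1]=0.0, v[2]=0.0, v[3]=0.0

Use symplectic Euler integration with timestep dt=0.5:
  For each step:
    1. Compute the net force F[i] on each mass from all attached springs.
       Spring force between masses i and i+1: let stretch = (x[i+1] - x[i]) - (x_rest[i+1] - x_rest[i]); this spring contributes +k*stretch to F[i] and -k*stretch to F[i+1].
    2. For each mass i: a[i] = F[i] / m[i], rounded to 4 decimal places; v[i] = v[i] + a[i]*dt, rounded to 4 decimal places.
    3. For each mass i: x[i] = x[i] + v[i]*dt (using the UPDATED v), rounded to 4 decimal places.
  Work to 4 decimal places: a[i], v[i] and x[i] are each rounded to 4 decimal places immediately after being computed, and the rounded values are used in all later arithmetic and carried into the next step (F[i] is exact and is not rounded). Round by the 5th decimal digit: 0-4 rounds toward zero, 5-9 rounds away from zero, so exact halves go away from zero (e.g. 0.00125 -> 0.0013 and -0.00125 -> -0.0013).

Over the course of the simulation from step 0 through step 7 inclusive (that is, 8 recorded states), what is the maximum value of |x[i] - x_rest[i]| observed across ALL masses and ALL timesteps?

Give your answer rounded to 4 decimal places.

Answer: 3.5000

Derivation:
Step 0: x=[4.0000 10.0000 17.0000 18.0000] v=[-2.0000 0.0000 0.0000 0.0000]
Step 1: x=[4.0000 11.0000 14.0000 22.0000] v=[0.0000 2.0000 -6.0000 8.0000]
Step 2: x=[6.0000 8.0000 13.5000 23.0000] v=[4.0000 -6.0000 -1.0000 2.0000]
Step 3: x=[5.0000 8.5000 15.0000 19.5000] v=[-2.0000 1.0000 3.0000 -7.0000]
Step 4: x=[2.5000 12.0000 15.5000 16.5000] v=[-5.0000 7.0000 1.0000 -6.0000]
Step 5: x=[4.5000 9.5000 14.7500 17.5000] v=[4.0000 -5.0000 -1.5000 2.0000]
Step 6: x=[6.5000 7.2500 12.7500 20.7500] v=[4.0000 -4.5000 -4.0000 6.5000]
Step 7: x=[4.2500 9.7500 12.0000 21.0000] v=[-4.5000 5.0000 -1.5000 0.5000]
Max displacement = 3.5000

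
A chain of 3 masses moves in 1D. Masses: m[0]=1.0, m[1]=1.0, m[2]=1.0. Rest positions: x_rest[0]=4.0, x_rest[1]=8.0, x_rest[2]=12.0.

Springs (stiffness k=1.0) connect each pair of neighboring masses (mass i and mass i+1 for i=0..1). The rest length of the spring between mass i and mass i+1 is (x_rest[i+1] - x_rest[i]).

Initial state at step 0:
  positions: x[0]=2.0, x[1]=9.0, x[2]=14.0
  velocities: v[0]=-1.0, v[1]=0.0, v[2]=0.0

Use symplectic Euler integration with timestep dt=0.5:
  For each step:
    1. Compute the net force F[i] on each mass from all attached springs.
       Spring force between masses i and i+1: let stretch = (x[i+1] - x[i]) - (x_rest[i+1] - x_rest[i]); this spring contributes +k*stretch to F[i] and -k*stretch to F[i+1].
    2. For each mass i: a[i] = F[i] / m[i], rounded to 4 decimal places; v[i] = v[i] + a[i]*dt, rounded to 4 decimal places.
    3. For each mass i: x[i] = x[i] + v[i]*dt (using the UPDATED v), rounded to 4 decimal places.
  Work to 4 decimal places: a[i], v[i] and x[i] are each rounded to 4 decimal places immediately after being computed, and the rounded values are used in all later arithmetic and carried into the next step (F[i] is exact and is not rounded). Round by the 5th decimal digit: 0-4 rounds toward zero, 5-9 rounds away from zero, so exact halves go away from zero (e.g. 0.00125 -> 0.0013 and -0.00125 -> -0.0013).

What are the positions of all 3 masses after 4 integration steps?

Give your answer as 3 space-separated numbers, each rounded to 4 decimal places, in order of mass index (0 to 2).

Step 0: x=[2.0000 9.0000 14.0000] v=[-1.0000 0.0000 0.0000]
Step 1: x=[2.2500 8.5000 13.7500] v=[0.5000 -1.0000 -0.5000]
Step 2: x=[3.0625 7.7500 13.1875] v=[1.6250 -1.5000 -1.1250]
Step 3: x=[4.0469 7.1875 12.2656] v=[1.9688 -1.1250 -1.8438]
Step 4: x=[4.8165 7.1094 11.0742] v=[1.5391 -0.1563 -2.3829]

Answer: 4.8165 7.1094 11.0742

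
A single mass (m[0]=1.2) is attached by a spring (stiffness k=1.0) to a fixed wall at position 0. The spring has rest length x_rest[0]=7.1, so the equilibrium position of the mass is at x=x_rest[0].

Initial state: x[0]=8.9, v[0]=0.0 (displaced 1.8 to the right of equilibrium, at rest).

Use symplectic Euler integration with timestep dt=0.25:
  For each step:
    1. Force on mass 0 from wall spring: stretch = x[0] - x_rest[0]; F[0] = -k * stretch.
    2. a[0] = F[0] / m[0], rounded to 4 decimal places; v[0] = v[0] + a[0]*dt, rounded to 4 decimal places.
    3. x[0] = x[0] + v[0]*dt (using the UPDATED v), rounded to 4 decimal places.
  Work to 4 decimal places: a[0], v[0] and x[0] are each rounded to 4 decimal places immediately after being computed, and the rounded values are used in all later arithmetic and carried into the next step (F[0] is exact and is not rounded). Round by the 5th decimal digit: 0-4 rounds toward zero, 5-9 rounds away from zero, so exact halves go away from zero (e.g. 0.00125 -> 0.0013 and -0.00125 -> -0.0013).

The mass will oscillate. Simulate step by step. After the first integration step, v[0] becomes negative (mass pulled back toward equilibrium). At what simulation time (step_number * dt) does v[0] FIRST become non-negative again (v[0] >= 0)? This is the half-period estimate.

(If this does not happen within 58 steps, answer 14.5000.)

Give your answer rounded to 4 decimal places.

Answer: 3.5000

Derivation:
Step 0: x=[8.9000] v=[0.0000]
Step 1: x=[8.8063] v=[-0.3750]
Step 2: x=[8.6237] v=[-0.7305]
Step 3: x=[8.3617] v=[-1.0480]
Step 4: x=[8.0340] v=[-1.3109]
Step 5: x=[7.6576] v=[-1.5055]
Step 6: x=[7.2522] v=[-1.6217]
Step 7: x=[6.8389] v=[-1.6534]
Step 8: x=[6.4392] v=[-1.5990]
Step 9: x=[6.0739] v=[-1.4613]
Step 10: x=[5.7620] v=[-1.2475]
Step 11: x=[5.5198] v=[-0.9688]
Step 12: x=[5.3599] v=[-0.6396]
Step 13: x=[5.2906] v=[-0.2771]
Step 14: x=[5.3156] v=[0.0999]
First v>=0 after going negative at step 14, time=3.5000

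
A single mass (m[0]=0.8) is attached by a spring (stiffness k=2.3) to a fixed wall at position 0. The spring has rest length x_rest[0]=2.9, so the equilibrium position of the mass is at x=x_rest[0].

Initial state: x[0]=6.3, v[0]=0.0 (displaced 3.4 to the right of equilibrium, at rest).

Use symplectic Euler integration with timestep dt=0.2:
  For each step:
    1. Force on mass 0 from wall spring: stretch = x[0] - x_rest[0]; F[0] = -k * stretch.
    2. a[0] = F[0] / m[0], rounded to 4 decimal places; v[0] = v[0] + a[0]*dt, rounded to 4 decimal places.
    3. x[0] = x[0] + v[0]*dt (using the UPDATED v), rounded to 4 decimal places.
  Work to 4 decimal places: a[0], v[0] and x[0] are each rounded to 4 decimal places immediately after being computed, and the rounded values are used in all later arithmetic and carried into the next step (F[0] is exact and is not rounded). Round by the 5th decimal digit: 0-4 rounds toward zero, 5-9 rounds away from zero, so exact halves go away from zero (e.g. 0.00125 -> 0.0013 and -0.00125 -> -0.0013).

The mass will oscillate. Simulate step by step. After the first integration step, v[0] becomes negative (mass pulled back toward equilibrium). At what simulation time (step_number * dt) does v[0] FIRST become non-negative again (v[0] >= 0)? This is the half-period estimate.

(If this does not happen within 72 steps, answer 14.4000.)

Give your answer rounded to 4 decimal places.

Step 0: x=[6.3000] v=[0.0000]
Step 1: x=[5.9090] v=[-1.9550]
Step 2: x=[5.1720] v=[-3.6852]
Step 3: x=[4.1737] v=[-4.9916]
Step 4: x=[3.0289] v=[-5.7240]
Step 5: x=[1.8693] v=[-5.7981]
Step 6: x=[0.8282] v=[-5.2054]
Step 7: x=[0.0254] v=[-4.0141]
Step 8: x=[-0.4468] v=[-2.3612]
Step 9: x=[-0.5342] v=[-0.4368]
Step 10: x=[-0.2266] v=[1.5379]
First v>=0 after going negative at step 10, time=2.0000

Answer: 2.0000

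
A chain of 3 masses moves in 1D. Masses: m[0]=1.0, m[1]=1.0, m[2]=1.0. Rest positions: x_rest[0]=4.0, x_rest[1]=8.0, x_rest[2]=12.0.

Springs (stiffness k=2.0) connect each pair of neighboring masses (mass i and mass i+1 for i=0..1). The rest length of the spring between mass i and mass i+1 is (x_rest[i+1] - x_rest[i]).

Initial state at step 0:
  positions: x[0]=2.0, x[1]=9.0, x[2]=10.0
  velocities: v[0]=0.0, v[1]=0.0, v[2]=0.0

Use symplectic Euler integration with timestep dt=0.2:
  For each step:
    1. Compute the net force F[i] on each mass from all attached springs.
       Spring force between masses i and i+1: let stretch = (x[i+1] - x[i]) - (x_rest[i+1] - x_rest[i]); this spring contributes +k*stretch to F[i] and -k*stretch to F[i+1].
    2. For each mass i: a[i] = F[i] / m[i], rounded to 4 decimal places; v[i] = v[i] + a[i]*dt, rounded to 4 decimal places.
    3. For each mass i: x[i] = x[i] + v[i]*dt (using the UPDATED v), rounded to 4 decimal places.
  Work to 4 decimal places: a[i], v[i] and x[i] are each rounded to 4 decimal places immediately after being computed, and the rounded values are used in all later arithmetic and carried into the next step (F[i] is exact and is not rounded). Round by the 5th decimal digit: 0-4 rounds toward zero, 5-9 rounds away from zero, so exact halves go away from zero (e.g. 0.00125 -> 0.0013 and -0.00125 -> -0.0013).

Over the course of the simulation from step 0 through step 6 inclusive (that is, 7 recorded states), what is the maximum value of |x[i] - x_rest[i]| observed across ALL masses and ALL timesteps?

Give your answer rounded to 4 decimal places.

Answer: 3.0570

Derivation:
Step 0: x=[2.0000 9.0000 10.0000] v=[0.0000 0.0000 0.0000]
Step 1: x=[2.2400 8.5200 10.2400] v=[1.2000 -2.4000 1.2000]
Step 2: x=[2.6624 7.6752 10.6624] v=[2.1120 -4.2240 2.1120]
Step 3: x=[3.1658 6.6684 11.1658] v=[2.5171 -5.0342 2.5171]
Step 4: x=[3.6294 5.7411 11.6294] v=[2.3181 -4.6363 2.3181]
Step 5: x=[3.9420 5.1160 11.9420] v=[1.5628 -3.1257 1.5628]
Step 6: x=[4.0285 4.9430 12.0285] v=[0.4324 -0.8649 0.4324]
Max displacement = 3.0570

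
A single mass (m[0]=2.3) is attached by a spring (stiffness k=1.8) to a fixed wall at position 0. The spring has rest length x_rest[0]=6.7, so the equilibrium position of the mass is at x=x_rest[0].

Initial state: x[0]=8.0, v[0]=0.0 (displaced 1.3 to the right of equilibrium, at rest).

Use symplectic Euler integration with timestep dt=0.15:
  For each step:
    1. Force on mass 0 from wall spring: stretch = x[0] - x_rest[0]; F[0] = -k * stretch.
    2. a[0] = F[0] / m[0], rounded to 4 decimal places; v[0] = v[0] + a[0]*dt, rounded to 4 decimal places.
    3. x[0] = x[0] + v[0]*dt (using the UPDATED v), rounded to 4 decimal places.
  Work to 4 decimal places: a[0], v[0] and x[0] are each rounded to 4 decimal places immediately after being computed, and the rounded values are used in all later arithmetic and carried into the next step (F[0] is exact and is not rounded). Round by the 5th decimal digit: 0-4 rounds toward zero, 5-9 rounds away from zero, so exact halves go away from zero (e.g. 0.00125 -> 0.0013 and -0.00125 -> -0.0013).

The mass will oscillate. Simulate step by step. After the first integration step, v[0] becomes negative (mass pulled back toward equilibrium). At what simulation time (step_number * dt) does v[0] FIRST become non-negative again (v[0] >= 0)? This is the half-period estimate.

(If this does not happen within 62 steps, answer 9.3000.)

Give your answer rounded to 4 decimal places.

Answer: 3.6000

Derivation:
Step 0: x=[8.0000] v=[0.0000]
Step 1: x=[7.9771] v=[-0.1526]
Step 2: x=[7.9317] v=[-0.3025]
Step 3: x=[7.8646] v=[-0.4471]
Step 4: x=[7.7770] v=[-0.5838]
Step 5: x=[7.6705] v=[-0.7102]
Step 6: x=[7.5469] v=[-0.8241]
Step 7: x=[7.4084] v=[-0.9235]
Step 8: x=[7.2574] v=[-1.0067]
Step 9: x=[7.0966] v=[-1.0721]
Step 10: x=[6.9288] v=[-1.1187]
Step 11: x=[6.7570] v=[-1.1456]
Step 12: x=[6.5842] v=[-1.1523]
Step 13: x=[6.4134] v=[-1.1387]
Step 14: x=[6.2476] v=[-1.1051]
Step 15: x=[6.0898] v=[-1.0520]
Step 16: x=[5.9427] v=[-0.9804]
Step 17: x=[5.8090] v=[-0.8915]
Step 18: x=[5.6910] v=[-0.7869]
Step 19: x=[5.5907] v=[-0.6684]
Step 20: x=[5.5100] v=[-0.5382]
Step 21: x=[5.4502] v=[-0.3985]
Step 22: x=[5.4124] v=[-0.2518]
Step 23: x=[5.3973] v=[-0.1006]
Step 24: x=[5.4051] v=[0.0523]
First v>=0 after going negative at step 24, time=3.6000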